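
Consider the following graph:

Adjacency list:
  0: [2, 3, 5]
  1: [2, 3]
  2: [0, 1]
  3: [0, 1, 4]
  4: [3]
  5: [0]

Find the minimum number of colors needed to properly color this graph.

The graph has a maximum clique of size 2 (lower bound on chromatic number).
A valid 2-coloring: {0: 0, 1: 0, 2: 1, 3: 1, 4: 0, 5: 1}.
Chromatic number = 2.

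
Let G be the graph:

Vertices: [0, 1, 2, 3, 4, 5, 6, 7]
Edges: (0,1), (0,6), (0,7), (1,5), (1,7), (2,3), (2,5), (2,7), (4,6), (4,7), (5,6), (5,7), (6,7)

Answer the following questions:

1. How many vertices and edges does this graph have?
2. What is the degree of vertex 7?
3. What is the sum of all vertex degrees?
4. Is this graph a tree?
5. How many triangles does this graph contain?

Count: 8 vertices, 13 edges.
Vertex 7 has neighbors [0, 1, 2, 4, 5, 6], degree = 6.
Handshaking lemma: 2 * 13 = 26.
A tree on 8 vertices has 7 edges. This graph has 13 edges (6 extra). Not a tree.
Number of triangles = 6.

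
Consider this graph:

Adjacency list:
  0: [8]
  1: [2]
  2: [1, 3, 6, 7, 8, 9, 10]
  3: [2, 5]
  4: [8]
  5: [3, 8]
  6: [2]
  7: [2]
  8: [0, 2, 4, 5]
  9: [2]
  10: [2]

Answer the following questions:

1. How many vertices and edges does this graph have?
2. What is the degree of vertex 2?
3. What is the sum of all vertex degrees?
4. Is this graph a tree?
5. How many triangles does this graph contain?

Count: 11 vertices, 11 edges.
Vertex 2 has neighbors [1, 3, 6, 7, 8, 9, 10], degree = 7.
Handshaking lemma: 2 * 11 = 22.
A tree on 11 vertices has 10 edges. This graph has 11 edges (1 extra). Not a tree.
Number of triangles = 0.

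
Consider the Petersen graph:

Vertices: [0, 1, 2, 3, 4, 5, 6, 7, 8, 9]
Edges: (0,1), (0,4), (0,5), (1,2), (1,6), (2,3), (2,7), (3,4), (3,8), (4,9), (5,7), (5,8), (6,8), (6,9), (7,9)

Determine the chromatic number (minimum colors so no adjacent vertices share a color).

The Petersen graph contains odd cycles (e.g. the outer 5-cycle), so chi >= 3.
A proper 3-coloring exists (it is a well-known 3-chromatic graph).
Chromatic number = 3.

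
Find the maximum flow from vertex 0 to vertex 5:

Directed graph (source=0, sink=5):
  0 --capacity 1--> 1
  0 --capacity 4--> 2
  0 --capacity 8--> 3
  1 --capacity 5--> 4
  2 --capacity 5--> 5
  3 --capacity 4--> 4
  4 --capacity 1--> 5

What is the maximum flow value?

Computing max flow:
  Flow on (0->2): 4/4
  Flow on (0->3): 1/8
  Flow on (2->5): 4/5
  Flow on (3->4): 1/4
  Flow on (4->5): 1/1
Maximum flow = 5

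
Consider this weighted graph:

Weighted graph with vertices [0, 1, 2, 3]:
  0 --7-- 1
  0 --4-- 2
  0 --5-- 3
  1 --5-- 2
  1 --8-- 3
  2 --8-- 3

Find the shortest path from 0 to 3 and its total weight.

Using Dijkstra's algorithm from vertex 0:
Shortest path: 0 -> 3
Total weight: 5 = 5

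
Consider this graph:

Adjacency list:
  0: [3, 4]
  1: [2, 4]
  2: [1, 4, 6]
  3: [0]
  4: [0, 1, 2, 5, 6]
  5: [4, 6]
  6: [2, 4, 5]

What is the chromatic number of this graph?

The graph has a maximum clique of size 3 (lower bound on chromatic number).
A valid 3-coloring: {0: 1, 1: 2, 2: 1, 3: 0, 4: 0, 5: 1, 6: 2}.
Chromatic number = 3.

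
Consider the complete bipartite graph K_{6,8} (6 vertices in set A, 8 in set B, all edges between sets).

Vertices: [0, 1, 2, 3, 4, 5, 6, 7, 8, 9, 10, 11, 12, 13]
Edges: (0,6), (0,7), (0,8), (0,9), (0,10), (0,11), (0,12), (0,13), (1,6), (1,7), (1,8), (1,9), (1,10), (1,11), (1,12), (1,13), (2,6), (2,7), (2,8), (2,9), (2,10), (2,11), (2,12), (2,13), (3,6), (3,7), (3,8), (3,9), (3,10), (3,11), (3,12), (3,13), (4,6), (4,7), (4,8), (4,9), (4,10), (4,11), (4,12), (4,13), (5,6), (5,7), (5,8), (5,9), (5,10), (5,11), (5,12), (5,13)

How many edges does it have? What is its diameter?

K_{6,8} has 6 * 8 = 48 edges.
Any vertex reaches any opposite-side vertex in 1 step; same-side vertices reach in 2 steps via any opposite-side vertex.
Diameter = 2.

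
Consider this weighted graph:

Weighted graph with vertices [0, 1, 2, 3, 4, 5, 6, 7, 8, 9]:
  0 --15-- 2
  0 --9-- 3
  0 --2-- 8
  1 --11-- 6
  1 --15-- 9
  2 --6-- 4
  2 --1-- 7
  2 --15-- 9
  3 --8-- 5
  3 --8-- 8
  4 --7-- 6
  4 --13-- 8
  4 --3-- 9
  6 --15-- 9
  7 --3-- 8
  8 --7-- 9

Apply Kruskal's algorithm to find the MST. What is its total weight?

Applying Kruskal's algorithm (sort edges by weight, add if no cycle):
  Add (2,7) w=1
  Add (0,8) w=2
  Add (4,9) w=3
  Add (7,8) w=3
  Add (2,4) w=6
  Add (4,6) w=7
  Skip (8,9) w=7 (creates cycle)
  Add (3,5) w=8
  Add (3,8) w=8
  Skip (0,3) w=9 (creates cycle)
  Add (1,6) w=11
  Skip (4,8) w=13 (creates cycle)
  Skip (0,2) w=15 (creates cycle)
  Skip (1,9) w=15 (creates cycle)
  Skip (2,9) w=15 (creates cycle)
  Skip (6,9) w=15 (creates cycle)
MST weight = 49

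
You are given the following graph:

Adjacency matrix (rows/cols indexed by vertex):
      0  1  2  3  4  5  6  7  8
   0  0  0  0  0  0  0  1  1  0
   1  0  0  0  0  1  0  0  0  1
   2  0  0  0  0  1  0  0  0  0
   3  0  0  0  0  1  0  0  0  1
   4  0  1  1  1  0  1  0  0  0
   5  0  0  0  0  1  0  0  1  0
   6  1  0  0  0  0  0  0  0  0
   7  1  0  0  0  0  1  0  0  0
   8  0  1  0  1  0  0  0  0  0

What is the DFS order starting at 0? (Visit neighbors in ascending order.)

DFS from vertex 0 (neighbors processed in ascending order):
Visit order: 0, 6, 7, 5, 4, 1, 8, 3, 2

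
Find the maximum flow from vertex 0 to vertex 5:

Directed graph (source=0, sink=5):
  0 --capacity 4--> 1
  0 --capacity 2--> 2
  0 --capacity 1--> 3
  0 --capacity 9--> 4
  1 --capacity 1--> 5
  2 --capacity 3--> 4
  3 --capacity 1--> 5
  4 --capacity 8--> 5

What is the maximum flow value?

Computing max flow:
  Flow on (0->1): 1/4
  Flow on (0->3): 1/1
  Flow on (0->4): 8/9
  Flow on (1->5): 1/1
  Flow on (3->5): 1/1
  Flow on (4->5): 8/8
Maximum flow = 10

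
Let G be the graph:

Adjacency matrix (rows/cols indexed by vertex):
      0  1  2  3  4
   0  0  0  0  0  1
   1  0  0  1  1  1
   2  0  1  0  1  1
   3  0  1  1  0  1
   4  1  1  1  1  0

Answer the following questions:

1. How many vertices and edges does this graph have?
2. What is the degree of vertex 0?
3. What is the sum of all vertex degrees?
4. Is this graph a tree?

Count: 5 vertices, 7 edges.
Vertex 0 has neighbors [4], degree = 1.
Handshaking lemma: 2 * 7 = 14.
A tree on 5 vertices has 4 edges. This graph has 7 edges (3 extra). Not a tree.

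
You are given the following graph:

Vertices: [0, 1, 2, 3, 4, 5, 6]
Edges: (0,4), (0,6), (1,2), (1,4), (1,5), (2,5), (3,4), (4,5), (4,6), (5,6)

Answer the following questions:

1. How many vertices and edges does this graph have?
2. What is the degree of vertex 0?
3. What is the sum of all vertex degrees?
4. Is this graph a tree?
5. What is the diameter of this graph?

Count: 7 vertices, 10 edges.
Vertex 0 has neighbors [4, 6], degree = 2.
Handshaking lemma: 2 * 10 = 20.
A tree on 7 vertices has 6 edges. This graph has 10 edges (4 extra). Not a tree.
Diameter (longest shortest path) = 3.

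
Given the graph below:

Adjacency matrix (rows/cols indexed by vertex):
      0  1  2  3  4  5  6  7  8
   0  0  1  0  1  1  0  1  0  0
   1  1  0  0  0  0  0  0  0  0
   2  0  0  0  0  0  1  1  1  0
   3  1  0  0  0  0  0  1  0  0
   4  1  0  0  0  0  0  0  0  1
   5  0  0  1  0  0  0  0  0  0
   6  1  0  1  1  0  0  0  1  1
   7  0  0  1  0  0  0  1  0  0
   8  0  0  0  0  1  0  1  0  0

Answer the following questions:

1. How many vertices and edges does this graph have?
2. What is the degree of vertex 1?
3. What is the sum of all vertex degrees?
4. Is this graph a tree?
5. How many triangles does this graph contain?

Count: 9 vertices, 11 edges.
Vertex 1 has neighbors [0], degree = 1.
Handshaking lemma: 2 * 11 = 22.
A tree on 9 vertices has 8 edges. This graph has 11 edges (3 extra). Not a tree.
Number of triangles = 2.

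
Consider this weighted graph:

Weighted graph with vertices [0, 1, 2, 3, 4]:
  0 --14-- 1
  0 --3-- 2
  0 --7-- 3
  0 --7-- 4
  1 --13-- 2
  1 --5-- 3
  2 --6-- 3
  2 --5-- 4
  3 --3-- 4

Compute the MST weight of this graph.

Applying Kruskal's algorithm (sort edges by weight, add if no cycle):
  Add (0,2) w=3
  Add (3,4) w=3
  Add (1,3) w=5
  Add (2,4) w=5
  Skip (2,3) w=6 (creates cycle)
  Skip (0,3) w=7 (creates cycle)
  Skip (0,4) w=7 (creates cycle)
  Skip (1,2) w=13 (creates cycle)
  Skip (0,1) w=14 (creates cycle)
MST weight = 16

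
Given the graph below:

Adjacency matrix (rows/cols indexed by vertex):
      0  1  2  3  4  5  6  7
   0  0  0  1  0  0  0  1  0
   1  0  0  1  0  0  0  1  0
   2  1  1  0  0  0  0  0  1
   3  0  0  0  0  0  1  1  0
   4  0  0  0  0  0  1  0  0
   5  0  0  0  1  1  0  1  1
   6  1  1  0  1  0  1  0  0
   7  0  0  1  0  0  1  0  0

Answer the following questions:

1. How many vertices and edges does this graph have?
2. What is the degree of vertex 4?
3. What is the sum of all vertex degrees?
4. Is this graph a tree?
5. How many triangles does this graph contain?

Count: 8 vertices, 10 edges.
Vertex 4 has neighbors [5], degree = 1.
Handshaking lemma: 2 * 10 = 20.
A tree on 8 vertices has 7 edges. This graph has 10 edges (3 extra). Not a tree.
Number of triangles = 1.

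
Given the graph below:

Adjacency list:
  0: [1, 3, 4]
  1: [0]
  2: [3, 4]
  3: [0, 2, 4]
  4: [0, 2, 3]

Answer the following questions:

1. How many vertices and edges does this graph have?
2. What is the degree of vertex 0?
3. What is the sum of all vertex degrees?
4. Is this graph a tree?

Count: 5 vertices, 6 edges.
Vertex 0 has neighbors [1, 3, 4], degree = 3.
Handshaking lemma: 2 * 6 = 12.
A tree on 5 vertices has 4 edges. This graph has 6 edges (2 extra). Not a tree.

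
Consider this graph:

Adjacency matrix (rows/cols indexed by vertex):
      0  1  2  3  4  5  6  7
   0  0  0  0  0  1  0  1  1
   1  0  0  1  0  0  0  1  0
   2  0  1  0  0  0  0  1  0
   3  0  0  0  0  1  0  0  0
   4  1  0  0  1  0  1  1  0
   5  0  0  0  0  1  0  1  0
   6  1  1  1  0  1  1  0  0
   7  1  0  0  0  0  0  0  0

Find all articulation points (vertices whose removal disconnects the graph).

An articulation point is a vertex whose removal disconnects the graph.
Articulation points: [0, 4, 6]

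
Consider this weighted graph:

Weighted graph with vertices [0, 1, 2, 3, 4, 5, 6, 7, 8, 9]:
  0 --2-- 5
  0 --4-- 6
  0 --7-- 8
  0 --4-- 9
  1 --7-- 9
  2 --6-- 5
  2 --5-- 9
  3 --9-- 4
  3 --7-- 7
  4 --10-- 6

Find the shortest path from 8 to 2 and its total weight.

Using Dijkstra's algorithm from vertex 8:
Shortest path: 8 -> 0 -> 5 -> 2
Total weight: 7 + 2 + 6 = 15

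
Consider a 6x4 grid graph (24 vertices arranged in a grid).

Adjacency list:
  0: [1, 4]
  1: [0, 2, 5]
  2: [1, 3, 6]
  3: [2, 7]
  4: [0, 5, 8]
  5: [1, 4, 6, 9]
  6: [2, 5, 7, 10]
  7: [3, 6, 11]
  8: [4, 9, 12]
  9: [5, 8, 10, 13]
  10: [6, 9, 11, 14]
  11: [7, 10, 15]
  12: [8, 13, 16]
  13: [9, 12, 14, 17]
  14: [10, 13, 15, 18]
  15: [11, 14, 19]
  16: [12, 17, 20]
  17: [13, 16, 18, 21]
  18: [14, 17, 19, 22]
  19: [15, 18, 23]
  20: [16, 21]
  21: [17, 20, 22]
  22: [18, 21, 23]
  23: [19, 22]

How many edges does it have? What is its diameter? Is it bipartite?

A 6x4 grid has 20 vertical edges and 18 horizontal edges.
Total edges = 20 + 18 = 38.
Diameter = (6-1) + (4-1) = 8 (corner to opposite corner).
Grid graphs are bipartite (checkerboard coloring).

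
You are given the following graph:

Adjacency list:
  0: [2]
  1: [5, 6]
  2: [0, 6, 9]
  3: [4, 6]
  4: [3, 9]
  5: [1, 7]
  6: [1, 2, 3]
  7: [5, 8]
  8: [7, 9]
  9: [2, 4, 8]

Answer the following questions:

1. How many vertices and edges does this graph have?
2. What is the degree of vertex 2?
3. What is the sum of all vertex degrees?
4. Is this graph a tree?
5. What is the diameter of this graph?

Count: 10 vertices, 11 edges.
Vertex 2 has neighbors [0, 6, 9], degree = 3.
Handshaking lemma: 2 * 11 = 22.
A tree on 10 vertices has 9 edges. This graph has 11 edges (2 extra). Not a tree.
Diameter (longest shortest path) = 4.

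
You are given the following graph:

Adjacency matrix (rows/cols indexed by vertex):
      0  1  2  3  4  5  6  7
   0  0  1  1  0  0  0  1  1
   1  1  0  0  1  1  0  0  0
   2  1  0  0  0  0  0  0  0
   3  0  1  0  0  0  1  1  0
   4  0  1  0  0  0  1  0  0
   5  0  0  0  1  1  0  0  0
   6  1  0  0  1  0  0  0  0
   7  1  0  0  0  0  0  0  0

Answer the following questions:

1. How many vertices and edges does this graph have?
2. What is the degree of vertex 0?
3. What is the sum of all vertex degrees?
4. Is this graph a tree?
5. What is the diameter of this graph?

Count: 8 vertices, 9 edges.
Vertex 0 has neighbors [1, 2, 6, 7], degree = 4.
Handshaking lemma: 2 * 9 = 18.
A tree on 8 vertices has 7 edges. This graph has 9 edges (2 extra). Not a tree.
Diameter (longest shortest path) = 4.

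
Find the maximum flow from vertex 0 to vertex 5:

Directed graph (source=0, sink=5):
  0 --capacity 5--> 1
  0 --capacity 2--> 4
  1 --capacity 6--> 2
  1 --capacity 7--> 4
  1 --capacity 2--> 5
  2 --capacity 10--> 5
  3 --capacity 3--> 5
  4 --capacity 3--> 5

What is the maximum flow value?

Computing max flow:
  Flow on (0->1): 5/5
  Flow on (0->4): 2/2
  Flow on (1->2): 3/6
  Flow on (1->5): 2/2
  Flow on (2->5): 3/10
  Flow on (4->5): 2/3
Maximum flow = 7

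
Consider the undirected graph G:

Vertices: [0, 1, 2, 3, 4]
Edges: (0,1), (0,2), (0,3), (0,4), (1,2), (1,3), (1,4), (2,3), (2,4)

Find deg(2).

Vertex 2 has neighbors [0, 1, 3, 4], so deg(2) = 4.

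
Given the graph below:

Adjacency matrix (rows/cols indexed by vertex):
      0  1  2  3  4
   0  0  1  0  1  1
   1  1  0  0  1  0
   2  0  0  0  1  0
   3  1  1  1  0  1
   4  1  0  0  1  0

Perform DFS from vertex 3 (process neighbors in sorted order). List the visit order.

DFS from vertex 3 (neighbors processed in ascending order):
Visit order: 3, 0, 1, 4, 2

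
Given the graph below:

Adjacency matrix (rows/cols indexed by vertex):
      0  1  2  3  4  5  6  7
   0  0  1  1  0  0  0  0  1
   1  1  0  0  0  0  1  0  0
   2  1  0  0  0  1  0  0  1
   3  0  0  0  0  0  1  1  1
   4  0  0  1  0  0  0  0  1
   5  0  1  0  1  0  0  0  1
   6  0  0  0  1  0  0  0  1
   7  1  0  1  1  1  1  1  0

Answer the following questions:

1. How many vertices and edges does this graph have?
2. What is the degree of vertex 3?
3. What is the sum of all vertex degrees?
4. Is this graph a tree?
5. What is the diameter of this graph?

Count: 8 vertices, 12 edges.
Vertex 3 has neighbors [5, 6, 7], degree = 3.
Handshaking lemma: 2 * 12 = 24.
A tree on 8 vertices has 7 edges. This graph has 12 edges (5 extra). Not a tree.
Diameter (longest shortest path) = 3.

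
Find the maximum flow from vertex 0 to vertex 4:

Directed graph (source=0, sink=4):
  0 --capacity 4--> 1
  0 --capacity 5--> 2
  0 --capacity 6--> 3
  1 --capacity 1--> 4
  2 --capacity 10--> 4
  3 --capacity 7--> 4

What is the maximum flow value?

Computing max flow:
  Flow on (0->1): 1/4
  Flow on (0->2): 5/5
  Flow on (0->3): 6/6
  Flow on (1->4): 1/1
  Flow on (2->4): 5/10
  Flow on (3->4): 6/7
Maximum flow = 12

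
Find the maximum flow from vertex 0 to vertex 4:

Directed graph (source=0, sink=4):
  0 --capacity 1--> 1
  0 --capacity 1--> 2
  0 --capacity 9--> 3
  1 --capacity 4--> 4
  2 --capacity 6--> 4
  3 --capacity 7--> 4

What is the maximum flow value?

Computing max flow:
  Flow on (0->1): 1/1
  Flow on (0->2): 1/1
  Flow on (0->3): 7/9
  Flow on (1->4): 1/4
  Flow on (2->4): 1/6
  Flow on (3->4): 7/7
Maximum flow = 9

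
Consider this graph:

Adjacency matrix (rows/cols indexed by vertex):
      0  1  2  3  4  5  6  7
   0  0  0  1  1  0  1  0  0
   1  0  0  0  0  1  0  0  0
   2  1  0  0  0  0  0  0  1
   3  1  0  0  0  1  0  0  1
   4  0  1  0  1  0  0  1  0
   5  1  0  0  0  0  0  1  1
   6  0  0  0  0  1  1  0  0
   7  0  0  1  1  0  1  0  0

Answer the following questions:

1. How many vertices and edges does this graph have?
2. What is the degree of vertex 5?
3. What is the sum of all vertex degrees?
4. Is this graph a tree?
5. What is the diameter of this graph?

Count: 8 vertices, 10 edges.
Vertex 5 has neighbors [0, 6, 7], degree = 3.
Handshaking lemma: 2 * 10 = 20.
A tree on 8 vertices has 7 edges. This graph has 10 edges (3 extra). Not a tree.
Diameter (longest shortest path) = 4.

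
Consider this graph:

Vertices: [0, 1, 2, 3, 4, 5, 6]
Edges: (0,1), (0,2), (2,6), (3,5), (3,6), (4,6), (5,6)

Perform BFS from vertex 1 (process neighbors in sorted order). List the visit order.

BFS from vertex 1 (neighbors processed in ascending order):
Visit order: 1, 0, 2, 6, 3, 4, 5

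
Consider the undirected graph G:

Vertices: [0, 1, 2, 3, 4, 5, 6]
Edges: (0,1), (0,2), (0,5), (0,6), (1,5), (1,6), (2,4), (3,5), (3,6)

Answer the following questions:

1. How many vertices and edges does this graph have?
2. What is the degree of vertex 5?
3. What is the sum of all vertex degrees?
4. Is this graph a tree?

Count: 7 vertices, 9 edges.
Vertex 5 has neighbors [0, 1, 3], degree = 3.
Handshaking lemma: 2 * 9 = 18.
A tree on 7 vertices has 6 edges. This graph has 9 edges (3 extra). Not a tree.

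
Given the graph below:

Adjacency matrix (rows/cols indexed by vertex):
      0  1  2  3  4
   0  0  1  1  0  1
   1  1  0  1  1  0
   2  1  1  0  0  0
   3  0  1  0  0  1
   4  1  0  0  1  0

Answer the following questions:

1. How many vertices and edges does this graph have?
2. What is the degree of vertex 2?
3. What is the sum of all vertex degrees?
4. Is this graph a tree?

Count: 5 vertices, 6 edges.
Vertex 2 has neighbors [0, 1], degree = 2.
Handshaking lemma: 2 * 6 = 12.
A tree on 5 vertices has 4 edges. This graph has 6 edges (2 extra). Not a tree.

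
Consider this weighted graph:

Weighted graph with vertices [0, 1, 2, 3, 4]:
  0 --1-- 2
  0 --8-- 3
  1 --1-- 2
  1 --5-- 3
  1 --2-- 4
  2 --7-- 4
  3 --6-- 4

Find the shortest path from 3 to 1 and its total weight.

Using Dijkstra's algorithm from vertex 3:
Shortest path: 3 -> 1
Total weight: 5 = 5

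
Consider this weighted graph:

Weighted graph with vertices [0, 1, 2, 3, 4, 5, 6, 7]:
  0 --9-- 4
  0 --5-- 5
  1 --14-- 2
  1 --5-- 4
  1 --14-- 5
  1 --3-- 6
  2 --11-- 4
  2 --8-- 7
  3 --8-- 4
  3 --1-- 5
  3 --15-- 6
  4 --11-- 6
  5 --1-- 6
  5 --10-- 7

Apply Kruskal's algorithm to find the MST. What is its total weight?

Applying Kruskal's algorithm (sort edges by weight, add if no cycle):
  Add (3,5) w=1
  Add (5,6) w=1
  Add (1,6) w=3
  Add (0,5) w=5
  Add (1,4) w=5
  Add (2,7) w=8
  Skip (3,4) w=8 (creates cycle)
  Skip (0,4) w=9 (creates cycle)
  Add (5,7) w=10
  Skip (2,4) w=11 (creates cycle)
  Skip (4,6) w=11 (creates cycle)
  Skip (1,2) w=14 (creates cycle)
  Skip (1,5) w=14 (creates cycle)
  Skip (3,6) w=15 (creates cycle)
MST weight = 33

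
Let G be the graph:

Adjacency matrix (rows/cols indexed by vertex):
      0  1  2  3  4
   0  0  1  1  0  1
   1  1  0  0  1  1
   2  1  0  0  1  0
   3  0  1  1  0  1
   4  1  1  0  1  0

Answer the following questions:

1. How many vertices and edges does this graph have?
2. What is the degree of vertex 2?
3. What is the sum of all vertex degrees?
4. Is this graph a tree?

Count: 5 vertices, 7 edges.
Vertex 2 has neighbors [0, 3], degree = 2.
Handshaking lemma: 2 * 7 = 14.
A tree on 5 vertices has 4 edges. This graph has 7 edges (3 extra). Not a tree.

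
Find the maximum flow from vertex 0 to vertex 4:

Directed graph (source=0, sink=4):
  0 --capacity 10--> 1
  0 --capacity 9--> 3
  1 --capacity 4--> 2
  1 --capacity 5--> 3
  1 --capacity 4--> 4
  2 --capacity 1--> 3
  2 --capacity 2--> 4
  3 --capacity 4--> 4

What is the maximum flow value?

Computing max flow:
  Flow on (0->1): 7/10
  Flow on (0->3): 3/9
  Flow on (1->2): 3/4
  Flow on (1->4): 4/4
  Flow on (2->3): 1/1
  Flow on (2->4): 2/2
  Flow on (3->4): 4/4
Maximum flow = 10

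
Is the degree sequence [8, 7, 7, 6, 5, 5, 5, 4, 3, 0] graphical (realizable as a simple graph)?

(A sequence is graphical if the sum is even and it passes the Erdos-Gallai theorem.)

Sum of degrees = 50. Sum is even and passes Erdos-Gallai. The sequence IS graphical.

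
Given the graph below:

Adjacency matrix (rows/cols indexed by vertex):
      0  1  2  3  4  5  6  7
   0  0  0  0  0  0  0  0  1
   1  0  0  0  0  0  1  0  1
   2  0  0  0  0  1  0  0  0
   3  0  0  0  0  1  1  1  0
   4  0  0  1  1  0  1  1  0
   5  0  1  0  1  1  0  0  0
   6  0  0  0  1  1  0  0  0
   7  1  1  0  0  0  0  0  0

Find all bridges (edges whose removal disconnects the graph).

A bridge is an edge whose removal increases the number of connected components.
Bridges found: (0,7), (1,5), (1,7), (2,4)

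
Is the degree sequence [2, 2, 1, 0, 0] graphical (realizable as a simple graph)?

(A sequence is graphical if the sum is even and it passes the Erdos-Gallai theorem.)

Sum of degrees = 5. Sum is odd, so the sequence is NOT graphical.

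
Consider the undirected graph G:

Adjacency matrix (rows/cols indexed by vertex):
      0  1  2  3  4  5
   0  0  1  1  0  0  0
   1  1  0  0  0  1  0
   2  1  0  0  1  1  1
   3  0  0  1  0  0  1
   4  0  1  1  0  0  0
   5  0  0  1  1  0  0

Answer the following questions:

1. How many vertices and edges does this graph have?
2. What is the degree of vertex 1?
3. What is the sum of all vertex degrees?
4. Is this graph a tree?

Count: 6 vertices, 7 edges.
Vertex 1 has neighbors [0, 4], degree = 2.
Handshaking lemma: 2 * 7 = 14.
A tree on 6 vertices has 5 edges. This graph has 7 edges (2 extra). Not a tree.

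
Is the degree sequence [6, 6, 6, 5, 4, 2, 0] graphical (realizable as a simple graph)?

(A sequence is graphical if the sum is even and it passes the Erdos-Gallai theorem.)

Sum of degrees = 29. Sum is odd, so the sequence is NOT graphical.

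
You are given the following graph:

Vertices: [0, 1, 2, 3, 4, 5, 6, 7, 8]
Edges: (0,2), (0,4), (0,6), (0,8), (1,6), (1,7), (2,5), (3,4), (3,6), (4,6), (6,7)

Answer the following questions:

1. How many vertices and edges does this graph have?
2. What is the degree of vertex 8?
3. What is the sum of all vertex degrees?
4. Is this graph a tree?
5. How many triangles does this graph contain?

Count: 9 vertices, 11 edges.
Vertex 8 has neighbors [0], degree = 1.
Handshaking lemma: 2 * 11 = 22.
A tree on 9 vertices has 8 edges. This graph has 11 edges (3 extra). Not a tree.
Number of triangles = 3.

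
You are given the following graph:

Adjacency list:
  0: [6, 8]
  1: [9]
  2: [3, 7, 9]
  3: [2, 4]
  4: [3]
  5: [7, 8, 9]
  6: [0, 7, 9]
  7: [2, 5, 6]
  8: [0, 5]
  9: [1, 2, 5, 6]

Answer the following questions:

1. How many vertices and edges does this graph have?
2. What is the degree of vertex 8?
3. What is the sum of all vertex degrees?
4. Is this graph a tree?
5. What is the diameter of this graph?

Count: 10 vertices, 12 edges.
Vertex 8 has neighbors [0, 5], degree = 2.
Handshaking lemma: 2 * 12 = 24.
A tree on 10 vertices has 9 edges. This graph has 12 edges (3 extra). Not a tree.
Diameter (longest shortest path) = 5.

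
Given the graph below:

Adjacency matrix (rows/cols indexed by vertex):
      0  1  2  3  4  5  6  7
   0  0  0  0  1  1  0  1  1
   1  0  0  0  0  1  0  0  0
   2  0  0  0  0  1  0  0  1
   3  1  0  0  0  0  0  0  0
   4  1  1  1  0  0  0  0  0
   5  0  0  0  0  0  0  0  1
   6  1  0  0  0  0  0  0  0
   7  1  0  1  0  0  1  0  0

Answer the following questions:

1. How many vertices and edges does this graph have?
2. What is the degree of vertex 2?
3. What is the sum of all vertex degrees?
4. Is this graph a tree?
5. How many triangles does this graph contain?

Count: 8 vertices, 8 edges.
Vertex 2 has neighbors [4, 7], degree = 2.
Handshaking lemma: 2 * 8 = 16.
A tree on 8 vertices has 7 edges. This graph has 8 edges (1 extra). Not a tree.
Number of triangles = 0.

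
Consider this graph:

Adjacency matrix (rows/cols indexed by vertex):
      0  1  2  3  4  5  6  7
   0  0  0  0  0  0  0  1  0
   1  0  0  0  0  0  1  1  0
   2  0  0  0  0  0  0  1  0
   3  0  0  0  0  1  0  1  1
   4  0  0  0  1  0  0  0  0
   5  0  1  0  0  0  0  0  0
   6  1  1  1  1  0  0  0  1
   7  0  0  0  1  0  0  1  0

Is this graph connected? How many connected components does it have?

Checking connectivity: the graph has 1 connected component(s).
All vertices are reachable from each other. The graph IS connected.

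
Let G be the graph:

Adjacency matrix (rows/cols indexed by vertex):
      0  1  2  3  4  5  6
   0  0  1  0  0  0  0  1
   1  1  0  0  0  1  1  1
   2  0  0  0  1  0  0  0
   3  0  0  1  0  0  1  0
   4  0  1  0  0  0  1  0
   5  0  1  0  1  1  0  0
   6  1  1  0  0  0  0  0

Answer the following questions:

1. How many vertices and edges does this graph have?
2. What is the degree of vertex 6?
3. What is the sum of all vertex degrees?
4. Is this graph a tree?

Count: 7 vertices, 8 edges.
Vertex 6 has neighbors [0, 1], degree = 2.
Handshaking lemma: 2 * 8 = 16.
A tree on 7 vertices has 6 edges. This graph has 8 edges (2 extra). Not a tree.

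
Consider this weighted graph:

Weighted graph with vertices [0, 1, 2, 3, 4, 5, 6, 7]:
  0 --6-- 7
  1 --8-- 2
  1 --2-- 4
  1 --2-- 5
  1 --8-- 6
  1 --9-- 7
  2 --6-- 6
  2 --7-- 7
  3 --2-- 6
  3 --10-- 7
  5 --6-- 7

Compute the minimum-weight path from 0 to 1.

Using Dijkstra's algorithm from vertex 0:
Shortest path: 0 -> 7 -> 5 -> 1
Total weight: 6 + 6 + 2 = 14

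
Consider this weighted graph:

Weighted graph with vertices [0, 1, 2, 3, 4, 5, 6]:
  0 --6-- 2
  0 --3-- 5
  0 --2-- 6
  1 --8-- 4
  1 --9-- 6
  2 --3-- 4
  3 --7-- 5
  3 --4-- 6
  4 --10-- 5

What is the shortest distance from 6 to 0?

Using Dijkstra's algorithm from vertex 6:
Shortest path: 6 -> 0
Total weight: 2 = 2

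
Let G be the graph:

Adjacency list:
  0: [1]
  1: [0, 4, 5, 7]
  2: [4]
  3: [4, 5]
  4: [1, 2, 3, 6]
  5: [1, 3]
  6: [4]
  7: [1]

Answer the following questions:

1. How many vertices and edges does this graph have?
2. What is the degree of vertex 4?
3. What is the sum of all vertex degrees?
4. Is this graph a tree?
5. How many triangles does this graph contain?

Count: 8 vertices, 8 edges.
Vertex 4 has neighbors [1, 2, 3, 6], degree = 4.
Handshaking lemma: 2 * 8 = 16.
A tree on 8 vertices has 7 edges. This graph has 8 edges (1 extra). Not a tree.
Number of triangles = 0.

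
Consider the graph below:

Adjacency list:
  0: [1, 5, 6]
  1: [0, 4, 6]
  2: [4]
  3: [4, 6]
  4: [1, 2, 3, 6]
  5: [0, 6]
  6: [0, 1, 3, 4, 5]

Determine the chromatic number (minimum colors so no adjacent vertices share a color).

The graph has a maximum clique of size 3 (lower bound on chromatic number).
A valid 3-coloring: {0: 1, 1: 2, 2: 0, 3: 2, 4: 1, 5: 2, 6: 0}.
Chromatic number = 3.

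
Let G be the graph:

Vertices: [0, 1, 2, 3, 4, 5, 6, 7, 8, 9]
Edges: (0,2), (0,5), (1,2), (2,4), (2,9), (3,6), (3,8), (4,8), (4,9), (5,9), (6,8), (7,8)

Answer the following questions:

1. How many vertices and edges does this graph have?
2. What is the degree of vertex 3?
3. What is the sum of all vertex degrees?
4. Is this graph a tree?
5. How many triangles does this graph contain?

Count: 10 vertices, 12 edges.
Vertex 3 has neighbors [6, 8], degree = 2.
Handshaking lemma: 2 * 12 = 24.
A tree on 10 vertices has 9 edges. This graph has 12 edges (3 extra). Not a tree.
Number of triangles = 2.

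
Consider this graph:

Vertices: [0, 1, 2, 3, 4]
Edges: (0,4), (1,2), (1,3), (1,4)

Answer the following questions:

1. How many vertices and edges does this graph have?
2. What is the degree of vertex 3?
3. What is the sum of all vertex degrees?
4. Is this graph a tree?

Count: 5 vertices, 4 edges.
Vertex 3 has neighbors [1], degree = 1.
Handshaking lemma: 2 * 4 = 8.
A graph is a tree iff it is connected and has exactly n-1 edges. This graph is connected (all 5 vertices in one component) and has 5-1 = 4 edges. It is a tree.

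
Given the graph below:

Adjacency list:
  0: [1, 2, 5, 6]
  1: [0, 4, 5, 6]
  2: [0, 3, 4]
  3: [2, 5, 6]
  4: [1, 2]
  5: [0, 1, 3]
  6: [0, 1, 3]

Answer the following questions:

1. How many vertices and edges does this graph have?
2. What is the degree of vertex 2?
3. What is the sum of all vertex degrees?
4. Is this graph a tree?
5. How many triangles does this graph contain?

Count: 7 vertices, 11 edges.
Vertex 2 has neighbors [0, 3, 4], degree = 3.
Handshaking lemma: 2 * 11 = 22.
A tree on 7 vertices has 6 edges. This graph has 11 edges (5 extra). Not a tree.
Number of triangles = 2.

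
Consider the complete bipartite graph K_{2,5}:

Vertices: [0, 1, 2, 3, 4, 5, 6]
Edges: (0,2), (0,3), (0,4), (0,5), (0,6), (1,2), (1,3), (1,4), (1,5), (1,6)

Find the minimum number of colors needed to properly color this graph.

K_{2,5} is bipartite: vertices split into two independent sets of size 2 and 5.
Color one set 0, the other 1. No adjacent vertices share a color.
Chromatic number = 2.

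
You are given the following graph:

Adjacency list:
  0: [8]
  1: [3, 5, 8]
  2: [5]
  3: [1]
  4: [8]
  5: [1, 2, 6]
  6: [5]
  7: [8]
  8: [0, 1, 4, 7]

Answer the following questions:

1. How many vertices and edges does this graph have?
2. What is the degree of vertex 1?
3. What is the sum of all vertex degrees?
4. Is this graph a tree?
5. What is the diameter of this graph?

Count: 9 vertices, 8 edges.
Vertex 1 has neighbors [3, 5, 8], degree = 3.
Handshaking lemma: 2 * 8 = 16.
A graph is a tree iff it is connected and has exactly n-1 edges. This graph is connected (all 9 vertices in one component) and has 9-1 = 8 edges. It is a tree.
Diameter (longest shortest path) = 4.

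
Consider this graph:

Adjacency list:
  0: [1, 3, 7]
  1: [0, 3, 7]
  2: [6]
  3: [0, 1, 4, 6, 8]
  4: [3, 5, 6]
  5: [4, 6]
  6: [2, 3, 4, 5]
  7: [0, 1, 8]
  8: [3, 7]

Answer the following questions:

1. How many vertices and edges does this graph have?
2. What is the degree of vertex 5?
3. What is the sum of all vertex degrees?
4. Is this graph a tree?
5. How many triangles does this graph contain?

Count: 9 vertices, 13 edges.
Vertex 5 has neighbors [4, 6], degree = 2.
Handshaking lemma: 2 * 13 = 26.
A tree on 9 vertices has 8 edges. This graph has 13 edges (5 extra). Not a tree.
Number of triangles = 4.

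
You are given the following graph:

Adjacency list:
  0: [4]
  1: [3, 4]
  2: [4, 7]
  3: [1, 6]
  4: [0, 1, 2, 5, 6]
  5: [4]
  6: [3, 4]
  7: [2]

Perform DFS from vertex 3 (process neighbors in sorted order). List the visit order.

DFS from vertex 3 (neighbors processed in ascending order):
Visit order: 3, 1, 4, 0, 2, 7, 5, 6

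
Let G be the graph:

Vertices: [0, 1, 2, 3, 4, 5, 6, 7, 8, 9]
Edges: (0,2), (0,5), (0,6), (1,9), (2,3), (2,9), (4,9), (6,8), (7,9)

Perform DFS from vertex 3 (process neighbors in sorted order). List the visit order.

DFS from vertex 3 (neighbors processed in ascending order):
Visit order: 3, 2, 0, 5, 6, 8, 9, 1, 4, 7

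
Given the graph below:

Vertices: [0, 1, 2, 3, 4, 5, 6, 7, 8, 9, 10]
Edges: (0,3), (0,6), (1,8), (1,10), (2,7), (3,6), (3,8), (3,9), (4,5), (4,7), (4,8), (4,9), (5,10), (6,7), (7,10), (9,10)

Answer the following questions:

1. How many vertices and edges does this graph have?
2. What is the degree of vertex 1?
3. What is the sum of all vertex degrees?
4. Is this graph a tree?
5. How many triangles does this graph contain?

Count: 11 vertices, 16 edges.
Vertex 1 has neighbors [8, 10], degree = 2.
Handshaking lemma: 2 * 16 = 32.
A tree on 11 vertices has 10 edges. This graph has 16 edges (6 extra). Not a tree.
Number of triangles = 1.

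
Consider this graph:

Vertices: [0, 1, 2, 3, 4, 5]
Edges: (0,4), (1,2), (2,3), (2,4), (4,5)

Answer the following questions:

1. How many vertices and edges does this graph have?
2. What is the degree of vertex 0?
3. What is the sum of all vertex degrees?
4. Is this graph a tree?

Count: 6 vertices, 5 edges.
Vertex 0 has neighbors [4], degree = 1.
Handshaking lemma: 2 * 5 = 10.
A graph is a tree iff it is connected and has exactly n-1 edges. This graph is connected (all 6 vertices in one component) and has 6-1 = 5 edges. It is a tree.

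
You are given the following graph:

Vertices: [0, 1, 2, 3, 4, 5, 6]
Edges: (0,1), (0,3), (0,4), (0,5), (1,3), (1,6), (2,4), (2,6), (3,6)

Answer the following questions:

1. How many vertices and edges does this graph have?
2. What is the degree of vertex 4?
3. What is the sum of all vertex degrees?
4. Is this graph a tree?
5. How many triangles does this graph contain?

Count: 7 vertices, 9 edges.
Vertex 4 has neighbors [0, 2], degree = 2.
Handshaking lemma: 2 * 9 = 18.
A tree on 7 vertices has 6 edges. This graph has 9 edges (3 extra). Not a tree.
Number of triangles = 2.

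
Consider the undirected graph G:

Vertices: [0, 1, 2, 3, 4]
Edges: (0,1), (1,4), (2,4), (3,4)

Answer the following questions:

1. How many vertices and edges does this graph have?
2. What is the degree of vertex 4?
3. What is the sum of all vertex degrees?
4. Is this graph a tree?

Count: 5 vertices, 4 edges.
Vertex 4 has neighbors [1, 2, 3], degree = 3.
Handshaking lemma: 2 * 4 = 8.
A graph is a tree iff it is connected and has exactly n-1 edges. This graph is connected (all 5 vertices in one component) and has 5-1 = 4 edges. It is a tree.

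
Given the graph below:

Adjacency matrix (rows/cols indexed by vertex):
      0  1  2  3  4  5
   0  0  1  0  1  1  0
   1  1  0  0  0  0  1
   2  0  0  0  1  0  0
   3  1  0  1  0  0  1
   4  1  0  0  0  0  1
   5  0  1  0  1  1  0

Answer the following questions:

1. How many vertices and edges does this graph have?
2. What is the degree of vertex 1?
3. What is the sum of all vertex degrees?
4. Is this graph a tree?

Count: 6 vertices, 7 edges.
Vertex 1 has neighbors [0, 5], degree = 2.
Handshaking lemma: 2 * 7 = 14.
A tree on 6 vertices has 5 edges. This graph has 7 edges (2 extra). Not a tree.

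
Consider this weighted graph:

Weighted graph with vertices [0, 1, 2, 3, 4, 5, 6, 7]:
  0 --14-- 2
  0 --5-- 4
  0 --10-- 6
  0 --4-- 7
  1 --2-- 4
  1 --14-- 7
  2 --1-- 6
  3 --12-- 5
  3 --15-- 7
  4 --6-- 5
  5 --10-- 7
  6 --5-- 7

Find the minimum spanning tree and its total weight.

Applying Kruskal's algorithm (sort edges by weight, add if no cycle):
  Add (2,6) w=1
  Add (1,4) w=2
  Add (0,7) w=4
  Add (0,4) w=5
  Add (6,7) w=5
  Add (4,5) w=6
  Skip (0,6) w=10 (creates cycle)
  Skip (5,7) w=10 (creates cycle)
  Add (3,5) w=12
  Skip (0,2) w=14 (creates cycle)
  Skip (1,7) w=14 (creates cycle)
  Skip (3,7) w=15 (creates cycle)
MST weight = 35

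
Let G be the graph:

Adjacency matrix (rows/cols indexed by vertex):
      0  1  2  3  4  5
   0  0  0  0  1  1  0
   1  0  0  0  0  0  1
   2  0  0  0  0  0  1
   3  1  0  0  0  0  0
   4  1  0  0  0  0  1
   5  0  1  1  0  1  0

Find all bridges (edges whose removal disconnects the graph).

A bridge is an edge whose removal increases the number of connected components.
Bridges found: (0,3), (0,4), (1,5), (2,5), (4,5)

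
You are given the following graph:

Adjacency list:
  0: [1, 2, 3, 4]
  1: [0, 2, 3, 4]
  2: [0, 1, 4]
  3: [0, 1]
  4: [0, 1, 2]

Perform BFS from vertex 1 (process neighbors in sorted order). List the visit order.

BFS from vertex 1 (neighbors processed in ascending order):
Visit order: 1, 0, 2, 3, 4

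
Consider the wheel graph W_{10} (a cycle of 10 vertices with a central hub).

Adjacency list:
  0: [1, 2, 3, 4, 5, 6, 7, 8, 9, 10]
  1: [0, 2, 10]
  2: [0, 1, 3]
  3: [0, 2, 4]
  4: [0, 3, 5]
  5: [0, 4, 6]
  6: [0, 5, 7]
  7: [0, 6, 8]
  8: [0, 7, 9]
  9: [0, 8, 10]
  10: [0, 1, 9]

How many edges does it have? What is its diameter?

Wheel graph W_{10}: 10 cycle edges + 10 spoke edges = 20 edges.
The hub is distance 1 from all cycle vertices. Max distance between cycle vertices through hub is 2.
Diameter = 2.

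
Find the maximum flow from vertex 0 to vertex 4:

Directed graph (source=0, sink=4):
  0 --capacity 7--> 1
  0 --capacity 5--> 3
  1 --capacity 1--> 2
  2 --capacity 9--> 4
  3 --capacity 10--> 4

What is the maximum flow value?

Computing max flow:
  Flow on (0->1): 1/7
  Flow on (0->3): 5/5
  Flow on (1->2): 1/1
  Flow on (2->4): 1/9
  Flow on (3->4): 5/10
Maximum flow = 6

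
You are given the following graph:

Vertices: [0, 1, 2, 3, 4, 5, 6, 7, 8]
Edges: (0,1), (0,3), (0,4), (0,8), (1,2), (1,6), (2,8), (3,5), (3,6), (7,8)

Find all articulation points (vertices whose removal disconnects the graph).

An articulation point is a vertex whose removal disconnects the graph.
Articulation points: [0, 3, 8]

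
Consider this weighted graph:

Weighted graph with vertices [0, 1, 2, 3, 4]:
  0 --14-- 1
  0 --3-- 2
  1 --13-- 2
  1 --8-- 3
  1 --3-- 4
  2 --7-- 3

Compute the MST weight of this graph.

Applying Kruskal's algorithm (sort edges by weight, add if no cycle):
  Add (0,2) w=3
  Add (1,4) w=3
  Add (2,3) w=7
  Add (1,3) w=8
  Skip (1,2) w=13 (creates cycle)
  Skip (0,1) w=14 (creates cycle)
MST weight = 21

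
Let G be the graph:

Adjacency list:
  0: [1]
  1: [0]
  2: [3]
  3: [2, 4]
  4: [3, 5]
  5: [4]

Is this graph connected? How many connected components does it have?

Checking connectivity: the graph has 2 connected component(s).
Components: [[0, 1], [2, 3, 4, 5]]. The graph is NOT connected.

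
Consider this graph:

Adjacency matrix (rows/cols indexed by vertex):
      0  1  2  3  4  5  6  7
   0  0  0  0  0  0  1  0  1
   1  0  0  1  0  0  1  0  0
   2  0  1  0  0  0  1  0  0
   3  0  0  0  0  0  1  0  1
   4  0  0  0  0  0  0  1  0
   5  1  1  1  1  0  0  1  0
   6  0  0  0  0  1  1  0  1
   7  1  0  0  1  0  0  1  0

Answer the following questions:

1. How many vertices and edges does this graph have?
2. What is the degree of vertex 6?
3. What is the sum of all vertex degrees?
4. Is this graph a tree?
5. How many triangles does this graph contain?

Count: 8 vertices, 10 edges.
Vertex 6 has neighbors [4, 5, 7], degree = 3.
Handshaking lemma: 2 * 10 = 20.
A tree on 8 vertices has 7 edges. This graph has 10 edges (3 extra). Not a tree.
Number of triangles = 1.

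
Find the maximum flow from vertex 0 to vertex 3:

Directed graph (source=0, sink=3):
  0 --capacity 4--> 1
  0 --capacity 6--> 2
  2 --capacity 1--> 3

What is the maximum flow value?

Computing max flow:
  Flow on (0->2): 1/6
  Flow on (2->3): 1/1
Maximum flow = 1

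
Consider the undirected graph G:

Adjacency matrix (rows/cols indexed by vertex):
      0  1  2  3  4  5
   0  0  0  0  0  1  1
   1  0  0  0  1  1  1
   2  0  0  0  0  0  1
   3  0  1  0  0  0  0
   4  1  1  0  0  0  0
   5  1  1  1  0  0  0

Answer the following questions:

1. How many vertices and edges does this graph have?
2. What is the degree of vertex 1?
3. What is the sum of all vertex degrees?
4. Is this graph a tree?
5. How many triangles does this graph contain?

Count: 6 vertices, 6 edges.
Vertex 1 has neighbors [3, 4, 5], degree = 3.
Handshaking lemma: 2 * 6 = 12.
A tree on 6 vertices has 5 edges. This graph has 6 edges (1 extra). Not a tree.
Number of triangles = 0.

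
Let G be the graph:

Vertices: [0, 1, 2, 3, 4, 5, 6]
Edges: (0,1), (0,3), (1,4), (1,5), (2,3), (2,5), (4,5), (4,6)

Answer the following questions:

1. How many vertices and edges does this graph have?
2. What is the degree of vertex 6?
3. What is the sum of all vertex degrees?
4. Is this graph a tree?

Count: 7 vertices, 8 edges.
Vertex 6 has neighbors [4], degree = 1.
Handshaking lemma: 2 * 8 = 16.
A tree on 7 vertices has 6 edges. This graph has 8 edges (2 extra). Not a tree.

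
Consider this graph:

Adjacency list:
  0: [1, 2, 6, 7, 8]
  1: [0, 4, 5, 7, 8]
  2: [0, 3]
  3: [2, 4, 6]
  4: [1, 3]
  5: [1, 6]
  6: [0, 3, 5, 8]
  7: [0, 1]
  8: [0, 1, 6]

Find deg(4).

Vertex 4 has neighbors [1, 3], so deg(4) = 2.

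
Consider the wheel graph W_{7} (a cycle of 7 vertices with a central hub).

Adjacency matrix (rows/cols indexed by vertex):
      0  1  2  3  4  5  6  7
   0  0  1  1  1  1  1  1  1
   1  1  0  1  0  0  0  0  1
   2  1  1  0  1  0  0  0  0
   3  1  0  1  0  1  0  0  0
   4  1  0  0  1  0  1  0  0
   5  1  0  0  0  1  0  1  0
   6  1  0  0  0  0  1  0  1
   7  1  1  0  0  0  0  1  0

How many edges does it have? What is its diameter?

Wheel graph W_{7}: 7 cycle edges + 7 spoke edges = 14 edges.
The hub is distance 1 from all cycle vertices. Max distance between cycle vertices through hub is 2.
Diameter = 2.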